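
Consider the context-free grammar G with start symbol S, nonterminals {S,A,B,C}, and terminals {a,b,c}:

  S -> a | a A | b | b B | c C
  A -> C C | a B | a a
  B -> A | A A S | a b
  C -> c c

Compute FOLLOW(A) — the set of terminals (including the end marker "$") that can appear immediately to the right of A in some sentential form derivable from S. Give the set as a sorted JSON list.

FIRST iteration:
iter 1:
  A via A→a B: +{a}
  B via B→A: +{a}
  C via C→c c: +{c}
  S via S→a: +{a}
  S via S→b: +{b}
  S via S→c C: +{c}
  S: {a,b,c}  A: {a}  B: {a}  C: {c}
iter 2:
  A via A→C C: +{c}
  B via B→A: +{c}
  S: {a,b,c}  A: {a,c}  B: {a,c}  C: {c}
iter 3: (no change)
  S: {a,b,c}  A: {a,c}  B: {a,c}  C: {c}

FOLLOW sets:
FOLLOW(S) := {$}
pass 1:
  A→C C: FOLLOW(C) ⊇ FIRST(C) = {c}; new: +{c}
  B→A A S: FOLLOW(A) ⊇ FIRST(A) = {a,c}; new: +{a,c}
  B→A A S: FOLLOW(A) ⊇ FIRST(S) = {a,b,c}; new: +{b}
  S→a A: FOLLOW(A) ⊇ FOLLOW(S) ⊇ {$}; new: +{$}
  S→b B: FOLLOW(B) ⊇ FOLLOW(S) ⊇ {$}; new: +{$}
  S→c C: FOLLOW(C) ⊇ FOLLOW(S) ⊇ {$}; new: +{$}
  S: {$}  A: {$,a,b,c}  B: {$}  C: {$,c}
pass 2:
  A→C C: FOLLOW(C) ⊇ FOLLOW(A) ⊇ {$,a,b,c}; new: +{a,b}
  A→a B: FOLLOW(B) ⊇ FOLLOW(A) ⊇ {$,a,b,c}; new: +{a,b,c}
  B→A A S: FOLLOW(S) ⊇ FOLLOW(B) ⊇ {$,a,b,c}; new: +{a,b,c}
  S: {$,a,b,c}  A: {$,a,b,c}  B: {$,a,b,c}  C: {$,a,b,c}
pass 3: (stable)
  S: {$,a,b,c}  A: {$,a,b,c}  B: {$,a,b,c}  C: {$,a,b,c}

FOLLOW(A) = ["$", "a", "b", "c"]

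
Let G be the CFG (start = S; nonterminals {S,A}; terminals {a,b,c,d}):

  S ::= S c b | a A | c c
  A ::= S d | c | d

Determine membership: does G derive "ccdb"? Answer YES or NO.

Convert to CNF:
  S -> S X4 | T1 T1 | T3 A
  A -> S T0 | c | d
  T0 -> d
  T1 -> c
  T2 -> b
  T3 -> a
  X4 -> T1 T2

CYK table (by increasing span):
  T[0,0] 'c' = {A,T1}  orig:{A}
  T[1,1] 'c' = {A,T1}  orig:{A}
  T[2,2] 'd' = {A,T0}  orig:{A}
  T[3,3] 'b' = {T2}  orig:{}
  T[0,1] 'cc' = {S}
  T[1,2] 'cd' = ∅
  T[2,3] 'db' = ∅
  T[0,2] 'ccd' = {A}
  T[1,3] 'cdb' = ∅
  T[0,3] 'ccdb' = ∅

S ∉ T[0,3] ⇒ NO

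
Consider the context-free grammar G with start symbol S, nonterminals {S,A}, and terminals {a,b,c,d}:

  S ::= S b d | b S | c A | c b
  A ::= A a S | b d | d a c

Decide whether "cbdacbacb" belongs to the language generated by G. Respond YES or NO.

Convert to CNF:
  S -> S X6 | T1 S | T3 A | T3 T1
  A -> A X4 | T1 T2 | T2 X5
  T0 -> a
  T1 -> b
  T2 -> d
  T3 -> c
  X4 -> T0 S
  X5 -> T0 T3
  X6 -> T1 T2

Fill CYK table bottom-up:
  [0..0]={T3}  "c"  orig:{}
  [1..1]={T1}  "b"  orig:{}
  [2..2]={T2}  "d"  orig:{}
  [3..3]={T0}  "a"  orig:{}
  [4..4]={T3}  "c"  orig:{}
  [5..5]={T1}  "b"  orig:{}
  [6..6]={T0}  "a"  orig:{}
  [7..7]={T3}  "c"  orig:{}
  [8..8]={T1}  "b"  orig:{}
  [0..1]={S}  "cb"
  [1..2]={A,X6}  "bd"  orig:{A}
  [2..3]=∅  "da"
  [3..4]={X5}  "ac"  orig:{}
  [4..5]={S}  "cb"
  [5..6]=∅  "ba"
  [6..7]={X5}  "ac"  orig:{}
  [7..8]={S}  "cb"
  [0..2]={S}  "cbd"
  [1..3]=∅  "bda"
  [2..4]={A}  "dac"
  [3..5]={X4}  "acb"  orig:{}
  [4..6]=∅  "cba"
  [5..7]=∅  "bac"
  [6..8]={X4}  "acb"  orig:{}
  [0..3]=∅  "cbda"
  [1..4]=∅  "bdac"
  [2..5]=∅  "dacb"
  [3..6]=∅  "acba"
  [4..7]=∅  "cbac"
  [5..8]=∅  "bacb"
  [0..4]=∅  "cbdac"
  [1..5]={A}  "bdacb"
  [2..6]=∅  "dacba"
  [3..7]=∅  "acbac"
  [4..8]=∅  "cbacb"
  [0..5]={S}  "cbdacb"
  [1..6]=∅  "bdacba"
  [2..7]=∅  "dacbac"
  [3..8]=∅  "acbacb"
  [0..6]=∅  "cbdacba"
  [1..7]=∅  "bdacbac"
  [2..8]=∅  "dacbacb"
  [0..7]=∅  "cbdacbac"
  [1..8]={A}  "bdacbacb"
  [0..8]={S}  "cbdacbacb"

S ∈ T[0,8] ⇒ YES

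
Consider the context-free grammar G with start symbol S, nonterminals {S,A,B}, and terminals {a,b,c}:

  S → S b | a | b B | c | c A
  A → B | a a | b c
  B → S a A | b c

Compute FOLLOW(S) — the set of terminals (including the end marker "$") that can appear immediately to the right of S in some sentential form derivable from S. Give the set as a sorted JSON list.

FIRST iteration:
pass 1:
  A via A→a a: +{a}
  A via A→b c: +{b}
  B via B→b c: +{b}
  S via S→a: +{a}
  S via S→b B: +{b}
  S via S→c: +{c}
  FIRST[S]={a,b,c}  FIRST[A]={a,b}  FIRST[B]={b}
pass 2:
  B via B→S a A: +{a,c}
  FIRST[S]={a,b,c}  FIRST[A]={a,b}  FIRST[B]={a,b,c}
pass 3:
  A via A→B: +{c}
  FIRST[S]={a,b,c}  FIRST[A]={a,b,c}  FIRST[B]={a,b,c}
pass 4: done
  FIRST[S]={a,b,c}  FIRST[A]={a,b,c}  FIRST[B]={a,b,c}

FOLLOW sets:
FOLLOW(S) := {$}
[1]
  B→S a A: FOLLOW(S) ⊇ FIRST(a) = {a}; new: +{a}
  S→S b: FOLLOW(S) ⊇ FIRST(b) = {b}; new: +{b}
  S→b B: FOLLOW(B) ⊇ FOLLOW(S) ⊇ {$,a,b}; new: +{$,a,b}
  S→c A: FOLLOW(A) ⊇ FOLLOW(S) ⊇ {$,a,b}; new: +{$,a,b}
  FOLLOW(S)={$,a,b}  FOLLOW(A)={$,a,b}  FOLLOW(B)={$,a,b}
[2] (stable)
  FOLLOW(S)={$,a,b}  FOLLOW(A)={$,a,b}  FOLLOW(B)={$,a,b}

FOLLOW(S) = ["$", "a", "b"]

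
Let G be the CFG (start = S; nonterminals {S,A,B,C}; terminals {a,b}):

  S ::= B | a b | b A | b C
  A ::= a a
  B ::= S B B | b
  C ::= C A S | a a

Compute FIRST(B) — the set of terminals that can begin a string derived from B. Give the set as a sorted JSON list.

FIRST sets, iterate to fixpoint:
pass 1:
  A via A→a a: +{a}
  B via B→b: +{b}
  C via C→a a: +{a}
  S via S→B: +{b}
  S via S→a b: +{a}
  FIRST(S)={a,b}  FIRST(A)={a}  FIRST(B)={b}  FIRST(C)={a}
pass 2:
  B via B→S B B: +{a}
  FIRST(S)={a,b}  FIRST(A)={a}  FIRST(B)={a,b}  FIRST(C)={a}
pass 3: done
  FIRST(S)={a,b}  FIRST(A)={a}  FIRST(B)={a,b}  FIRST(C)={a}

FIRST(B) = ["a", "b"]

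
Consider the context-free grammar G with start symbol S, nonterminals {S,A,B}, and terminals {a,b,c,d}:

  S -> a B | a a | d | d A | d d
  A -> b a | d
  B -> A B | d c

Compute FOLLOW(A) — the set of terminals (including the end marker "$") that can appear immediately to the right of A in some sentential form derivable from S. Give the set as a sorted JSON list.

Compute FIRST by fixpoint:
pass 1:
  A via A→b a: +{b}
  A via A→d: +{d}
  B via B→A B: +{b,d}
  S via S→a B: +{a}
  S via S→d: +{d}
  FIRST(S)={a,d}  FIRST(A)={b,d}  FIRST(B)={b,d}
pass 2: (stable)
  FIRST(S)={a,d}  FIRST(A)={b,d}  FIRST(B)={b,d}

Compute FOLLOW by fixpoint:
FOLLOW(S) := {$}
pass 1:
  B→A B: FOLLOW(A) ⊇ FIRST(B) = {b,d}; new: +{b,d}
  S→a B: FOLLOW(B) ⊇ FOLLOW(S) ⊇ {$}; new: +{$}
  S→d A: FOLLOW(A) ⊇ FOLLOW(S) ⊇ {$}; new: +{$}
  FOLLOW[S]={$}  FOLLOW[A]={$,b,d}  FOLLOW[B]={$}
pass 2: — fixpoint
  FOLLOW[S]={$}  FOLLOW[A]={$,b,d}  FOLLOW[B]={$}

FOLLOW(A) = ["$", "b", "d"]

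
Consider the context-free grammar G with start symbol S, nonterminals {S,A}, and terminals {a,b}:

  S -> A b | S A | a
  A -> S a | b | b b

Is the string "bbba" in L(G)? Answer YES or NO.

Convert to CNF:
  S -> A T1 | S A | a
  A -> S T0 | T1 T1 | b
  T0 -> a
  T1 -> b

CYK table (by increasing span):
  T[0,0] 'b' = {A,T1}  orig:{A}
  T[1,1] 'b' = {A,T1}  orig:{A}
  T[2,2] 'b' = {A,T1}  orig:{A}
  T[3,3] 'a' = {S,T0}  orig:{S}
  T[0,1] 'bb' = {A,S}
  T[1,2] 'bb' = {A,S}
  T[2,3] 'ba' = ∅
  T[0,2] 'bbb' = {S}
  T[1,3] 'bba' = {A}
  T[0,3] 'bbba' = {A}

S ∉ T[0,3] ⇒ NO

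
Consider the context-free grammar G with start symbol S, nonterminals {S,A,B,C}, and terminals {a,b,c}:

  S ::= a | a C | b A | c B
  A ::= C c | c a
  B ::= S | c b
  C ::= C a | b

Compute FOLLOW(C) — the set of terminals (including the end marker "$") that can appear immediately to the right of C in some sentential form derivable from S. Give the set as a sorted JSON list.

Compute FIRST by fixpoint:
[1]
  A via A→c a: +{c}
  B via B→c b: +{c}
  C via C→b: +{b}
  S via S→a: +{a}
  S via S→b A: +{b}
  S via S→c B: +{c}
  FIRST(S)={a,b,c}  FIRST(A)={c}  FIRST(B)={c}  FIRST(C)={b}
[2]
  A via A→C c: +{b}
  B via B→S: +{a,b}
  FIRST(S)={a,b,c}  FIRST(A)={b,c}  FIRST(B)={a,b,c}  FIRST(C)={b}
[3] — fixpoint
  FIRST(S)={a,b,c}  FIRST(A)={b,c}  FIRST(B)={a,b,c}  FIRST(C)={b}

FOLLOW sets:
initialize: $ ∈ FOLLOW(S)
iter 1:
  A→C c: FOLLOW(C) ⊇ FIRST(c) = {c}; new: +{c}
  C→C a: FOLLOW(C) ⊇ FIRST(a) = {a}; new: +{a}
  S→a C: FOLLOW(C) ⊇ FOLLOW(S) ⊇ {$}; new: +{$}
  S→b A: FOLLOW(A) ⊇ FOLLOW(S) ⊇ {$}; new: +{$}
  S→c B: FOLLOW(B) ⊇ FOLLOW(S) ⊇ {$}; new: +{$}
  FOLLOW[S]={$}  FOLLOW[A]={$}  FOLLOW[B]={$}  FOLLOW[C]={$,a,c}
iter 2: (stable)
  FOLLOW[S]={$}  FOLLOW[A]={$}  FOLLOW[B]={$}  FOLLOW[C]={$,a,c}

FOLLOW(C) = ["$", "a", "c"]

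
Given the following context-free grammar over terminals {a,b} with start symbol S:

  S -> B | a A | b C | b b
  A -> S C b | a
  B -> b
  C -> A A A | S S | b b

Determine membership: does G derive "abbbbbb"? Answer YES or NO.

Convert to CNF:
  S -> T0 C | T0 T0 | T1 A | b
  A -> S X2 | a
  B -> b
  C -> A X3 | S S | T0 T0
  T0 -> b
  T1 -> a
  X2 -> C T0
  X3 -> A A

Fill CYK table bottom-up:
  [0..0]={A,T1}  "a"  orig:{A}
  [1..1]={B,S,T0}  "b"  orig:{B,S}
  [2..2]={B,S,T0}  "b"  orig:{B,S}
  [3..3]={B,S,T0}  "b"  orig:{B,S}
  [4..4]={B,S,T0}  "b"  orig:{B,S}
  [5..5]={B,S,T0}  "b"  orig:{B,S}
  [6..6]={B,S,T0}  "b"  orig:{B,S}
  [0..1]=∅  "ab"
  [1..2]={C,S}  "bb"
  [2..3]={C,S}  "bb"
  [3..4]={C,S}  "bb"
  [4..5]={C,S}  "bb"
  [5..6]={C,S}  "bb"
  [0..2]=∅  "abb"
  [1..3]={C,S,X2}  "bbb"  orig:{C,S}
  [2..4]={C,S,X2}  "bbb"  orig:{C,S}
  [3..5]={C,S,X2}  "bbb"  orig:{C,S}
  [4..6]={C,S,X2}  "bbb"  orig:{C,S}
  [0..3]=∅  "abbb"
  [1..4]={A,C,S,X2}  "bbbb"  orig:{A,C,S}
  [2..5]={A,C,S,X2}  "bbbb"  orig:{A,C,S}
  [3..6]={A,C,S,X2}  "bbbb"  orig:{A,C,S}
  [0..4]={S,X3}  "abbbb"  orig:{S}
  [1..5]={A,C,S,X2}  "bbbbb"  orig:{A,C,S}
  [2..6]={A,C,S,X2}  "bbbbb"  orig:{A,C,S}
  [0..5]={C,S,X3}  "abbbbb"  orig:{C,S}
  [1..6]={A,C,S,X2}  "bbbbbb"  orig:{A,C,S}
  [0..6]={C,S,X2,X3}  "abbbbbb"  orig:{C,S}

S ∈ T[0,6] ⇒ YES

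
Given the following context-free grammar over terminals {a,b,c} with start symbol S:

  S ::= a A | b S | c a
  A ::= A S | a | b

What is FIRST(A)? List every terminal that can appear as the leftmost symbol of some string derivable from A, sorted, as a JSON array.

Compute FIRST by fixpoint:
[1]
  A via A→a: +{a}
  A via A→b: +{b}
  S via S→a A: +{a}
  S via S→b S: +{b}
  S via S→c a: +{c}
  S: {a,b,c}  A: {a,b}
[2] (stable)
  S: {a,b,c}  A: {a,b}

FIRST(A) = ["a", "b"]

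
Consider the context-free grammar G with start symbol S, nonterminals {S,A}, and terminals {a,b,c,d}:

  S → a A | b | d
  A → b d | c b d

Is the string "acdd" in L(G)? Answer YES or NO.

CNF form of G:
  S -> T3 A | b | d
  A -> T0 T1 | T2 X4
  T0 -> b
  T1 -> d
  T2 -> c
  T3 -> a
  X4 -> T0 T1

Fill CYK table bottom-up:
  cell(0,0) a: {T3}  orig:{}
  cell(1,1) c: {T2}  orig:{}
  cell(2,2) d: {S,T1}  orig:{S}
  cell(3,3) d: {S,T1}  orig:{S}
  cell(0,1) ac: ∅
  cell(1,2) cd: ∅
  cell(2,3) dd: ∅
  cell(0,2) acd: ∅
  cell(1,3) cdd: ∅
  cell(0,3) acdd: ∅

S ∉ T[0,3] ⇒ NO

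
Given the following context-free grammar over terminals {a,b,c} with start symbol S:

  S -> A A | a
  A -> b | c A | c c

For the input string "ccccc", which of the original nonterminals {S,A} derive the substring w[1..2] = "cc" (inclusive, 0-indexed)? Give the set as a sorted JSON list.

Convert to CNF:
  S -> A A | a
  A -> T0 A | T0 T0 | b
  T0 -> c

CYK table (by increasing span), restricted to cells inside w[1..2]:
  cell(1,1) c: {T0}  orig:{}
  cell(2,2) c: {T0}  orig:{}
  cell(1,2) cc: {A}

Original NTs in T[1,2] deriving "cc": ["A"]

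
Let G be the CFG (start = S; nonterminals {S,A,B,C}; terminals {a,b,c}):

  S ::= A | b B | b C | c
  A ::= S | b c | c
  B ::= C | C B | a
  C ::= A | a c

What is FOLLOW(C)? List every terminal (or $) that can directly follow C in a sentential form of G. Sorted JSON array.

FIRST sets, iterate to fixpoint:
[1]
  A via A→b c: +{b}
  A via A→c: +{c}
  B via B→a: +{a}
  C via C→A: +{b,c}
  C via C→a c: +{a}
  S via S→A: +{b,c}
  S: {b,c}  A: {b,c}  B: {a}  C: {a,b,c}
[2]
  B via B→C: +{b,c}
  S: {b,c}  A: {b,c}  B: {a,b,c}  C: {a,b,c}
[3] (stable)
  S: {b,c}  A: {b,c}  B: {a,b,c}  C: {a,b,c}

FOLLOW sets:
initialize: $ ∈ FOLLOW(S)
round 1:
  B→C B: FOLLOW(C) ⊇ FIRST(B) = {a,b,c}; new: +{a,b,c}
  C→A: FOLLOW(A) ⊇ FOLLOW(C) ⊇ {a,b,c}; new: +{a,b,c}
  S→A: FOLLOW(A) ⊇ FOLLOW(S) ⊇ {$}; new: +{$}
  S→b B: FOLLOW(B) ⊇ FOLLOW(S) ⊇ {$}; new: +{$}
  S→b C: FOLLOW(C) ⊇ FOLLOW(S) ⊇ {$}; new: +{$}
  FOLLOW(S)={$}  FOLLOW(A)={$,a,b,c}  FOLLOW(B)={$}  FOLLOW(C)={$,a,b,c}
round 2:
  A→S: FOLLOW(S) ⊇ FOLLOW(A) ⊇ {$,a,b,c}; new: +{a,b,c}
  S→b B: FOLLOW(B) ⊇ FOLLOW(S) ⊇ {$,a,b,c}; new: +{a,b,c}
  FOLLOW(S)={$,a,b,c}  FOLLOW(A)={$,a,b,c}  FOLLOW(B)={$,a,b,c}  FOLLOW(C)={$,a,b,c}
round 3: — fixpoint
  FOLLOW(S)={$,a,b,c}  FOLLOW(A)={$,a,b,c}  FOLLOW(B)={$,a,b,c}  FOLLOW(C)={$,a,b,c}

FOLLOW(C) = ["$", "a", "b", "c"]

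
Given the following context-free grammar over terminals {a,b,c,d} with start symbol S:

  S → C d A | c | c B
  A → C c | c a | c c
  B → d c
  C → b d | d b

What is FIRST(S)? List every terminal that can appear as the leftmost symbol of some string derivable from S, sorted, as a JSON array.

Compute FIRST by fixpoint:
iter 1:
  A via A→c a: +{c}
  B via B→d c: +{d}
  C via C→b d: +{b}
  C via C→d b: +{d}
  S via S→C d A: +{b,d}
  S via S→c: +{c}
  FIRST(S)={b,c,d}  FIRST(A)={c}  FIRST(B)={d}  FIRST(C)={b,d}
iter 2:
  A via A→C c: +{b,d}
  FIRST(S)={b,c,d}  FIRST(A)={b,c,d}  FIRST(B)={d}  FIRST(C)={b,d}
iter 3: (no change)
  FIRST(S)={b,c,d}  FIRST(A)={b,c,d}  FIRST(B)={d}  FIRST(C)={b,d}

FIRST(S) = ["b", "c", "d"]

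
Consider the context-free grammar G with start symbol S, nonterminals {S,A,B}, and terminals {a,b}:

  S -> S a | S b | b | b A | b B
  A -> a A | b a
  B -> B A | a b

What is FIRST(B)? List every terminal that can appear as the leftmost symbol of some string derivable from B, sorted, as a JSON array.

FIRST iteration:
pass 1:
  A via A→a A: +{a}
  A via A→b a: +{b}
  B via B→a b: +{a}
  S via S→b: +{b}
  S: {b}  A: {a,b}  B: {a}
pass 2: (stable)
  S: {b}  A: {a,b}  B: {a}

FIRST(B) = ["a"]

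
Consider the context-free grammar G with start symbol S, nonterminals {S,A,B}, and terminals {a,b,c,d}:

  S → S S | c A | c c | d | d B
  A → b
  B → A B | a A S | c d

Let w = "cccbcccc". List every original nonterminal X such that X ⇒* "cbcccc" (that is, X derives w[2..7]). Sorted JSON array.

CNF form of G:
  S -> S S | T1 A | T1 T1 | T2 B | d
  A -> b
  B -> A B | T0 X3 | T1 T2
  T0 -> a
  T1 -> c
  T2 -> d
  X3 -> A S

Fill CYK table bottom-up, restricted to cells inside w[2..7]:
  cell(2,2) c: {T1}  orig:{}
  cell(3,3) b: {A}
  cell(4,4) c: {T1}  orig:{}
  cell(5,5) c: {T1}  orig:{}
  cell(6,6) c: {T1}  orig:{}
  cell(7,7) c: {T1}  orig:{}
  cell(2,3) cb: {S}
  cell(3,4) bc: ∅
  cell(4,5) cc: {S}
  cell(5,6) cc: {S}
  cell(6,7) cc: {S}
  cell(2,4) cbc: ∅
  cell(3,5) bcc: {X3}  orig:{}
  cell(4,6) ccc: ∅
  cell(5,7) ccc: ∅
  cell(2,5) cbcc: {S}
  cell(3,6) bccc: ∅
  cell(4,7) cccc: {S}
  cell(2,6) cbccc: ∅
  cell(3,7) bcccc: {X3}  orig:{}
  cell(2,7) cbcccc: {S}

Original NTs in T[2,7] deriving "cbcccc": ["S"]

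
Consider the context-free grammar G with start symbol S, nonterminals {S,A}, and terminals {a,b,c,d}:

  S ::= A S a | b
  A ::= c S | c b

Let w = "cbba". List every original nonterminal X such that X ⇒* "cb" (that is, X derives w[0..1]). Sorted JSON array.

CNF form of G:
  S -> A X3 | b
  A -> T0 S | T0 T1
  T0 -> c
  T1 -> b
  T2 -> a
  X3 -> S T2

CYK fill (cells [i..j] with 0 ≤ i ≤ j ≤ 1 only):
  cell(0,0) c: {T0}  orig:{}
  cell(1,1) b: {S,T1}  orig:{S}
  cell(0,1) cb: {A}

Original NTs in T[0,1] deriving "cb": ["A"]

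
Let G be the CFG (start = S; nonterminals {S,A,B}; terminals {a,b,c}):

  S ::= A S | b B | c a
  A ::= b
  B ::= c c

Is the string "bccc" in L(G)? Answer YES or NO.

Convert to CNF:
  S -> A S | T0 T2 | T1 B
  A -> b
  B -> T0 T0
  T0 -> c
  T1 -> b
  T2 -> a

CYK table (by increasing span):
  cell(0,0) b: {A,T1}  orig:{A}
  cell(1,1) c: {T0}  orig:{}
  cell(2,2) c: {T0}  orig:{}
  cell(3,3) c: {T0}  orig:{}
  cell(0,1) bc: ∅
  cell(1,2) cc: {B}
  cell(2,3) cc: {B}
  cell(0,2) bcc: {S}
  cell(1,3) ccc: ∅
  cell(0,3) bccc: ∅

S ∉ T[0,3] ⇒ NO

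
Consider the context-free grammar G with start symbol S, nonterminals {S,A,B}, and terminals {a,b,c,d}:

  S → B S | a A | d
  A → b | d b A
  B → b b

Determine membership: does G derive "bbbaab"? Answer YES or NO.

CNF form of G:
  S -> B S | T2 A | d
  A -> T0 X3 | b
  B -> T1 T1
  T0 -> d
  T1 -> b
  T2 -> a
  X3 -> T1 A

CYK fill:
  T[0,0] 'b' = {A,T1}  orig:{A}
  T[1,1] 'b' = {A,T1}  orig:{A}
  T[2,2] 'b' = {A,T1}  orig:{A}
  T[3,3] 'a' = {T2}  orig:{}
  T[4,4] 'a' = {T2}  orig:{}
  T[5,5] 'b' = {A,T1}  orig:{A}
  T[0,1] 'bb' = {B,X3}  orig:{B}
  T[1,2] 'bb' = {B,X3}  orig:{B}
  T[2,3] 'ba' = ∅
  T[3,4] 'aa' = ∅
  T[4,5] 'ab' = {S}
  T[0,2] 'bbb' = ∅
  T[1,3] 'bba' = ∅
  T[2,4] 'baa' = ∅
  T[3,5] 'aab' = ∅
  T[0,3] 'bbba' = ∅
  T[1,4] 'bbaa' = ∅
  T[2,5] 'baab' = ∅
  T[0,4] 'bbbaa' = ∅
  T[1,5] 'bbaab' = ∅
  T[0,5] 'bbbaab' = ∅

S ∉ T[0,5] ⇒ NO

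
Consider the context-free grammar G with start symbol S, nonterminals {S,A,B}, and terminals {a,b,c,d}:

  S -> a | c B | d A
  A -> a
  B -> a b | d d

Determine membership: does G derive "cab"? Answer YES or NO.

CNF form of G:
  S -> T2 A | T3 B | a
  A -> a
  B -> T0 T1 | T2 T2
  T0 -> a
  T1 -> b
  T2 -> d
  T3 -> c

CYK fill:
  cell(0,0) c: {T3}  orig:{}
  cell(1,1) a: {A,S,T0}  orig:{A,S}
  cell(2,2) b: {T1}  orig:{}
  cell(0,1) ca: ∅
  cell(1,2) ab: {B}
  cell(0,2) cab: {S}

S ∈ T[0,2] ⇒ YES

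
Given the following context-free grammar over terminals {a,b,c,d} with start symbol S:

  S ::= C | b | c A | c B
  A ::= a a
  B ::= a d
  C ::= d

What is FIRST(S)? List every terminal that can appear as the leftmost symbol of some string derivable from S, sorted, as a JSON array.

Compute FIRST by fixpoint:
iter 1:
  A via A→a a: +{a}
  B via B→a d: +{a}
  C via C→d: +{d}
  S via S→C: +{d}
  S via S→b: +{b}
  S via S→c A: +{c}
  FIRST(S)={b,c,d}  FIRST(A)={a}  FIRST(B)={a}  FIRST(C)={d}
iter 2: (stable)
  FIRST(S)={b,c,d}  FIRST(A)={a}  FIRST(B)={a}  FIRST(C)={d}

FIRST(S) = ["b", "c", "d"]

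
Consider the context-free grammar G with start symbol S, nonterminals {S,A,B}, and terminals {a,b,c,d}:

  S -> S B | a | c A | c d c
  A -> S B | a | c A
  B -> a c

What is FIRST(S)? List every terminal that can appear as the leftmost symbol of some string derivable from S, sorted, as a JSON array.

Compute FIRST by fixpoint:
round 1:
  A via A→a: +{a}
  A via A→c A: +{c}
  B via B→a c: +{a}
  S via S→a: +{a}
  S via S→c A: +{c}
  FIRST(S)={a,c}  FIRST(A)={a,c}  FIRST(B)={a}
round 2: (stable)
  FIRST(S)={a,c}  FIRST(A)={a,c}  FIRST(B)={a}

FIRST(S) = ["a", "c"]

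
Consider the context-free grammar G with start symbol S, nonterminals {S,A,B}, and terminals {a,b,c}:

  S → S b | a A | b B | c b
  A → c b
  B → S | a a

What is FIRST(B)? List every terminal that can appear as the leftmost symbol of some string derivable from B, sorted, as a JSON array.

FIRST sets, iterate to fixpoint:
pass 1:
  A via A→c b: +{c}
  B via B→a a: +{a}
  S via S→a A: +{a}
  S via S→b B: +{b}
  S via S→c b: +{c}
  FIRST[S]={a,b,c}  FIRST[A]={c}  FIRST[B]={a}
pass 2:
  B via B→S: +{b,c}
  FIRST[S]={a,b,c}  FIRST[A]={c}  FIRST[B]={a,b,c}
pass 3: done
  FIRST[S]={a,b,c}  FIRST[A]={c}  FIRST[B]={a,b,c}

FIRST(B) = ["a", "b", "c"]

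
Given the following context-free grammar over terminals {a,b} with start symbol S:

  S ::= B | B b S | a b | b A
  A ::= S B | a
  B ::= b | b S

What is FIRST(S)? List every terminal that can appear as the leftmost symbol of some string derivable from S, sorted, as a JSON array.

FIRST iteration:
[1]
  A via A→a: +{a}
  B via B→b: +{b}
  S via S→B: +{b}
  S via S→a b: +{a}
  FIRST[S]={a,b}  FIRST[A]={a}  FIRST[B]={b}
[2]
  A via A→S B: +{b}
  FIRST[S]={a,b}  FIRST[A]={a,b}  FIRST[B]={b}
[3] (no change)
  FIRST[S]={a,b}  FIRST[A]={a,b}  FIRST[B]={b}

FIRST(S) = ["a", "b"]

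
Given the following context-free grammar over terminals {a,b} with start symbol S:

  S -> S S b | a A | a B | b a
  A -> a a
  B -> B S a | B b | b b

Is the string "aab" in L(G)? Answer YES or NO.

CNF form of G:
  S -> S X3 | T0 A | T0 B | T1 T0
  A -> T0 T0
  B -> B T1 | B X2 | T1 T1
  T0 -> a
  T1 -> b
  X2 -> S T0
  X3 -> S T1

CYK fill:
  [0..0]={T0}  "a"  orig:{}
  [1..1]={T0}  "a"  orig:{}
  [2..2]={T1}  "b"  orig:{}
  [0..1]={A}  "aa"
  [1..2]=∅  "ab"
  [0..2]=∅  "aab"

S ∉ T[0,2] ⇒ NO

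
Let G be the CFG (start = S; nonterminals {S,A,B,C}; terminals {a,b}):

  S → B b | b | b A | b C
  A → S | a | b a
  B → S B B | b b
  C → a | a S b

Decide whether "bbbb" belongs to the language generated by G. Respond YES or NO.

CNF form of G:
  S -> B T0 | T0 A | T0 C | b
  A -> B T0 | T0 A | T0 C | T0 T1 | a | b
  B -> S X2 | T0 T0
  C -> T1 X3 | a
  T0 -> b
  T1 -> a
  X2 -> B B
  X3 -> S T0

CYK table (by increasing span):
  [0..0]={A,S,T0}  "b"  orig:{A,S}
  [1..1]={A,S,T0}  "b"  orig:{A,S}
  [2..2]={A,S,T0}  "b"  orig:{A,S}
  [3..3]={A,S,T0}  "b"  orig:{A,S}
  [0..1]={A,B,S,X3}  "bb"  orig:{A,B,S}
  [1..2]={A,B,S,X3}  "bb"  orig:{A,B,S}
  [2..3]={A,B,S,X3}  "bb"  orig:{A,B,S}
  [0..2]={A,S,X3}  "bbb"  orig:{A,S}
  [1..3]={A,S,X3}  "bbb"  orig:{A,S}
  [0..3]={A,S,X2,X3}  "bbbb"  orig:{A,S}

S ∈ T[0,3] ⇒ YES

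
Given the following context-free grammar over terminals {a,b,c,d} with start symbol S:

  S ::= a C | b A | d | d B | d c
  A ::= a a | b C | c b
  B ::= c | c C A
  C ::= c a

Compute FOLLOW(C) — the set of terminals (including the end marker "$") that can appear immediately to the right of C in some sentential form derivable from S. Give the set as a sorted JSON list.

FIRST sets, iterate to fixpoint:
iter 1:
  A via A→a a: +{a}
  A via A→b C: +{b}
  A via A→c b: +{c}
  B via B→c: +{c}
  C via C→c a: +{c}
  S via S→a C: +{a}
  S via S→b A: +{b}
  S via S→d: +{d}
  S: {a,b,d}  A: {a,b,c}  B: {c}  C: {c}
iter 2: (no change)
  S: {a,b,d}  A: {a,b,c}  B: {c}  C: {c}

Compute FOLLOW by fixpoint:
FOLLOW(S) := {$}
round 1:
  B→c C A: FOLLOW(C) ⊇ FIRST(A) = {a,b,c}; new: +{a,b,c}
  S→a C: FOLLOW(C) ⊇ FOLLOW(S) ⊇ {$}; new: +{$}
  S→b A: FOLLOW(A) ⊇ FOLLOW(S) ⊇ {$}; new: +{$}
  S→d B: FOLLOW(B) ⊇ FOLLOW(S) ⊇ {$}; new: +{$}
  S: {$}  A: {$}  B: {$}  C: {$,a,b,c}
round 2: — fixpoint
  S: {$}  A: {$}  B: {$}  C: {$,a,b,c}

FOLLOW(C) = ["$", "a", "b", "c"]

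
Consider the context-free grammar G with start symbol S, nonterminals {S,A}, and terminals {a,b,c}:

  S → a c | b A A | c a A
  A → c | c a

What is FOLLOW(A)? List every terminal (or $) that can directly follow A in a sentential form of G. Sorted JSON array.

FIRST sets, iterate to fixpoint:
round 1:
  A via A→c: +{c}
  S via S→a c: +{a}
  S via S→b A A: +{b}
  S via S→c a A: +{c}
  FIRST[S]={a,b,c}  FIRST[A]={c}
round 2: done
  FIRST[S]={a,b,c}  FIRST[A]={c}

FOLLOW iteration:
seed FOLLOW(S) with $
round 1:
  S→b A A: FOLLOW(A) ⊇ FIRST(A) = {c}; new: +{c}
  S→b A A: FOLLOW(A) ⊇ FOLLOW(S) ⊇ {$}; new: +{$}
  S: {$}  A: {$,c}
round 2: done
  S: {$}  A: {$,c}

FOLLOW(A) = ["$", "c"]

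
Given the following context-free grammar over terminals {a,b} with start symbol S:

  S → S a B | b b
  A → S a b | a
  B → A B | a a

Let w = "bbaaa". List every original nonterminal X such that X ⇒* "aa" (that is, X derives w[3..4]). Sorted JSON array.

CNF form of G:
  S -> S X3 | T1 T1
  A -> S X2 | a
  B -> A B | T0 T0
  T0 -> a
  T1 -> b
  X2 -> T0 T1
  X3 -> T0 B

CYK fill — only the sub-triangle for w[3..4]:
  cell(3,3) a: {A,T0}  orig:{A}
  cell(4,4) a: {A,T0}  orig:{A}
  cell(3,4) aa: {B}

Original NTs in T[3,4] deriving "aa": ["B"]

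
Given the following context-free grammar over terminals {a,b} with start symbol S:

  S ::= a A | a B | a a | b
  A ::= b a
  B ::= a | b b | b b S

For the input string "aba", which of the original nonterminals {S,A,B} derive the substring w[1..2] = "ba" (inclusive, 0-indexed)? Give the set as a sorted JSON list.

CNF form of G:
  S -> T1 A | T1 B | T1 T1 | b
  A -> T0 T1
  B -> T0 T0 | T0 X2 | a
  T0 -> b
  T1 -> a
  X2 -> T0 S

CYK fill, restricted to cells inside w[1..2]:
  cell(1,1) b: {S,T0}  orig:{S}
  cell(2,2) a: {B,T1}  orig:{B}
  cell(1,2) ba: {A}

Original NTs in T[1,2] deriving "ba": ["A"]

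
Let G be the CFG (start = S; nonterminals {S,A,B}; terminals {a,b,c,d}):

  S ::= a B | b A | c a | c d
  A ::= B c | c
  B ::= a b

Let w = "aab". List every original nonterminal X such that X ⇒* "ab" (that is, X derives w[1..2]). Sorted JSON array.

Convert to CNF:
  S -> T0 T1 | T0 T3 | T1 B | T2 A
  A -> B T0 | c
  B -> T1 T2
  T0 -> c
  T1 -> a
  T2 -> b
  T3 -> d

CYK table (by increasing span) — only the sub-triangle for w[1..2]:
  cell(1,1) a: {T1}  orig:{}
  cell(2,2) b: {T2}  orig:{}
  cell(1,2) ab: {B}

Original NTs in T[1,2] deriving "ab": ["B"]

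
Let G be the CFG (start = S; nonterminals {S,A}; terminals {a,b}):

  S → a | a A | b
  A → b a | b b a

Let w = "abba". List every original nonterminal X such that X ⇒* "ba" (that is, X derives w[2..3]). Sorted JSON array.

Convert to CNF:
  S -> T1 A | a | b
  A -> T0 T1 | T0 X2
  T0 -> b
  T1 -> a
  X2 -> T0 T1

Fill CYK table bottom-up (cells [i..j] with 2 ≤ i ≤ j ≤ 3 only):
  T[2,2] 'b' = {S,T0}  orig:{S}
  T[3,3] 'a' = {S,T1}  orig:{S}
  T[2,3] 'ba' = {A,X2}  orig:{A}

Original NTs in T[2,3] deriving "ba": ["A"]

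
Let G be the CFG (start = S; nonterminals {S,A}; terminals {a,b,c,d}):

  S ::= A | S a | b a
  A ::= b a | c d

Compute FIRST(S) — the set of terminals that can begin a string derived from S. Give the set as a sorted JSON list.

FIRST iteration:
[1]
  A via A→b a: +{b}
  A via A→c d: +{c}
  S via S→A: +{b,c}
  FIRST[S]={b,c}  FIRST[A]={b,c}
[2] — fixpoint
  FIRST[S]={b,c}  FIRST[A]={b,c}

FIRST(S) = ["b", "c"]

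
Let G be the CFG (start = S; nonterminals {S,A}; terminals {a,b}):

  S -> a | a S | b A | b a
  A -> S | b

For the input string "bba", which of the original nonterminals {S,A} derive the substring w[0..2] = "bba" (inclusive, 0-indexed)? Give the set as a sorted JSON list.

CNF form of G:
  S -> T0 S | T1 A | T1 T0 | a
  A -> T0 S | T1 A | T1 T0 | a | b
  T0 -> a
  T1 -> b

CYK table (by increasing span) — only the sub-triangle for w[0..2]:
  cell(0,0) b: {A,T1}  orig:{A}
  cell(1,1) b: {A,T1}  orig:{A}
  cell(2,2) a: {A,S,T0}  orig:{A,S}
  cell(0,1) bb: {A,S}
  cell(1,2) ba: {A,S}
  cell(0,2) bba: {A,S}

Original NTs in T[0,2] deriving "bba": ["A", "S"]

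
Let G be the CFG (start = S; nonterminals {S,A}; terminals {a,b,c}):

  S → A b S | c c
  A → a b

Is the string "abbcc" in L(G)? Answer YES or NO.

Convert to CNF:
  S -> A X3 | T2 T2
  A -> T0 T1
  T0 -> a
  T1 -> b
  T2 -> c
  X3 -> T1 S

Fill CYK table bottom-up:
  T[0,0] 'a' = {T0}  orig:{}
  T[1,1] 'b' = {T1}  orig:{}
  T[2,2] 'b' = {T1}  orig:{}
  T[3,3] 'c' = {T2}  orig:{}
  T[4,4] 'c' = {T2}  orig:{}
  T[0,1] 'ab' = {A}
  T[1,2] 'bb' = ∅
  T[2,3] 'bc' = ∅
  T[3,4] 'cc' = {S}
  T[0,2] 'abb' = ∅
  T[1,3] 'bbc' = ∅
  T[2,4] 'bcc' = {X3}  orig:{}
  T[0,3] 'abbc' = ∅
  T[1,4] 'bbcc' = ∅
  T[0,4] 'abbcc' = {S}

S ∈ T[0,4] ⇒ YES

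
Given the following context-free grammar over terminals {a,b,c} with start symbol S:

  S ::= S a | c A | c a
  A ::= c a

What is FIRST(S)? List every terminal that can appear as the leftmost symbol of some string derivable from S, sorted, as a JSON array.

FIRST iteration:
iter 1:
  A via A→c a: +{c}
  S via S→c A: +{c}
  FIRST[S]={c}  FIRST[A]={c}
iter 2: (no change)
  FIRST[S]={c}  FIRST[A]={c}

FIRST(S) = ["c"]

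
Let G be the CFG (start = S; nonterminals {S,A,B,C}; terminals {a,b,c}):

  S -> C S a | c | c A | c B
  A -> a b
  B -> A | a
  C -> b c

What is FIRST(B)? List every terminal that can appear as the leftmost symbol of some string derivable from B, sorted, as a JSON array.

FIRST sets, iterate to fixpoint:
[1]
  A via A→a b: +{a}
  B via B→A: +{a}
  C via C→b c: +{b}
  S via S→C S a: +{b}
  S via S→c: +{c}
  FIRST[S]={b,c}  FIRST[A]={a}  FIRST[B]={a}  FIRST[C]={b}
[2] done
  FIRST[S]={b,c}  FIRST[A]={a}  FIRST[B]={a}  FIRST[C]={b}

FIRST(B) = ["a"]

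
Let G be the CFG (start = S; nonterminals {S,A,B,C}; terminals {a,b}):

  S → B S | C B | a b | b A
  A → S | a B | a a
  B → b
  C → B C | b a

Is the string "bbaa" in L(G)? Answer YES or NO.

CNF form of G:
  S -> B S | C B | T0 T1 | T1 A
  A -> B S | C B | T0 B | T0 T0 | T0 T1 | T1 A
  B -> b
  C -> B C | T1 T0
  T0 -> a
  T1 -> b

CYK fill:
  T[0,0] 'b' = {B,T1}  orig:{B}
  T[1,1] 'b' = {B,T1}  orig:{B}
  T[2,2] 'a' = {T0}  orig:{}
  T[3,3] 'a' = {T0}  orig:{}
  T[0,1] 'bb' = ∅
  T[1,2] 'ba' = {C}
  T[2,3] 'aa' = {A}
  T[0,2] 'bba' = {C}
  T[1,3] 'baa' = {A,S}
  T[0,3] 'bbaa' = {A,S}

S ∈ T[0,3] ⇒ YES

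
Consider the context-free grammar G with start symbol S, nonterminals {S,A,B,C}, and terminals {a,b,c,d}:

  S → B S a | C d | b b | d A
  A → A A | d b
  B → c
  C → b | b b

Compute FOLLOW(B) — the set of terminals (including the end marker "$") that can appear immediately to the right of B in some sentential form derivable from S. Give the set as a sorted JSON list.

FIRST iteration:
[1]
  A via A→d b: +{d}
  B via B→c: +{c}
  C via C→b: +{b}
  S via S→B S a: +{c}
  S via S→C d: +{b}
  S via S→d A: +{d}
  FIRST[S]={b,c,d}  FIRST[A]={d}  FIRST[B]={c}  FIRST[C]={b}
[2] (no change)
  FIRST[S]={b,c,d}  FIRST[A]={d}  FIRST[B]={c}  FIRST[C]={b}

Compute FOLLOW by fixpoint:
seed FOLLOW(S) with $
round 1:
  A→A A: FOLLOW(A) ⊇ FIRST(A) = {d}; new: +{d}
  S→B S a: FOLLOW(B) ⊇ FIRST(S) = {b,c,d}; new: +{b,c,d}
  S→B S a: FOLLOW(S) ⊇ FIRST(a) = {a}; new: +{a}
  S→C d: FOLLOW(C) ⊇ FIRST(d) = {d}; new: +{d}
  S→d A: FOLLOW(A) ⊇ FOLLOW(S) ⊇ {$,a}; new: +{$,a}
  FOLLOW(S)={$,a}  FOLLOW(A)={$,a,d}  FOLLOW(B)={b,c,d}  FOLLOW(C)={d}
round 2: (no change)
  FOLLOW(S)={$,a}  FOLLOW(A)={$,a,d}  FOLLOW(B)={b,c,d}  FOLLOW(C)={d}

FOLLOW(B) = ["b", "c", "d"]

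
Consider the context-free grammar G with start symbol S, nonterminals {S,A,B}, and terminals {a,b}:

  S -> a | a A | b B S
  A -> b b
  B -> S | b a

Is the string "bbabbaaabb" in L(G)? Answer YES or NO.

Convert to CNF:
  S -> T0 X3 | T1 A | a
  A -> T0 T0
  B -> T0 T1 | T0 X2 | T1 A | a
  T0 -> b
  T1 -> a
  X2 -> B S
  X3 -> B S

CYK table (by increasing span):
  T[0,0] 'b' = {T0}  orig:{}
  T[1,1] 'b' = {T0}  orig:{}
  T[2,2] 'a' = {B,S,T1}  orig:{B,S}
  T[3,3] 'b' = {T0}  orig:{}
  T[4,4] 'b' = {T0}  orig:{}
  T[5,5] 'a' = {B,S,T1}  orig:{B,S}
  T[6,6] 'a' = {B,S,T1}  orig:{B,S}
  T[7,7] 'a' = {B,S,T1}  orig:{B,S}
  T[8,8] 'b' = {T0}  orig:{}
  T[9,9] 'b' = {T0}  orig:{}
  T[0,1] 'bb' = {A}
  T[1,2] 'ba' = {B}
  T[2,3] 'ab' = ∅
  T[3,4] 'bb' = {A}
  T[4,5] 'ba' = {B}
  T[5,6] 'aa' = {X2,X3}  orig:{}
  T[6,7] 'aa' = {X2,X3}  orig:{}
  T[7,8] 'ab' = ∅
  T[8,9] 'bb' = {A}
  T[0,2] 'bba' = ∅
  T[1,3] 'bab' = ∅
  T[2,4] 'abb' = {B,S}
  T[3,5] 'bba' = ∅
  T[4,6] 'baa' = {B,S,X2,X3}  orig:{B,S}
  T[5,7] 'aaa' = ∅
  T[6,8] 'aab' = ∅
  T[7,9] 'abb' = {B,S}
  T[0,3] 'bbab' = ∅
  T[1,4] 'babb' = ∅
  T[2,5] 'abba' = {X2,X3}  orig:{}
  T[3,6] 'bbaa' = {B,S}
  T[4,7] 'baaa' = {X2,X3}  orig:{}
  T[5,8] 'aaab' = ∅
  T[6,9] 'aabb' = {X2,X3}  orig:{}
  T[0,4] 'bbabb' = ∅
  T[1,5] 'babba' = {B,S}
  T[2,6] 'abbaa' = {X2,X3}  orig:{}
  T[3,7] 'bbaaa' = {B,S,X2,X3}  orig:{B,S}
  T[4,8] 'baaab' = ∅
  T[5,9] 'aaabb' = ∅
  T[0,5] 'bbabba' = ∅
  T[1,6] 'babbaa' = {B,S,X2,X3}  orig:{B,S}
  T[2,7] 'abbaaa' = {X2,X3}  orig:{}
  T[3,8] 'bbaaab' = ∅
  T[4,9] 'baaabb' = {X2,X3}  orig:{}
  T[0,6] 'bbabbaa' = {B,S}
  T[1,7] 'babbaaa' = {B,S,X2,X3}  orig:{B,S}
  T[2,8] 'abbaaab' = ∅
  T[3,9] 'bbaaabb' = {B,S,X2,X3}  orig:{B,S}
  T[0,7] 'bbabbaaa' = {B,S,X2,X3}  orig:{B,S}
  T[1,8] 'babbaaab' = ∅
  T[2,9] 'abbaaabb' = {X2,X3}  orig:{}
  T[0,8] 'bbabbaaab' = ∅
  T[1,9] 'babbaaabb' = {B,S,X2,X3}  orig:{B,S}
  T[0,9] 'bbabbaaabb' = {B,S,X2,X3}  orig:{B,S}

S ∈ T[0,9] ⇒ YES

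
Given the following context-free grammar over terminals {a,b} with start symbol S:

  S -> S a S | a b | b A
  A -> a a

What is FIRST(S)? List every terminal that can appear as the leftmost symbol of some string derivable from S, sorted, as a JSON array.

FIRST iteration:
round 1:
  A via A→a a: +{a}
  S via S→a b: +{a}
  S via S→b A: +{b}
  FIRST(S)={a,b}  FIRST(A)={a}
round 2: (no change)
  FIRST(S)={a,b}  FIRST(A)={a}

FIRST(S) = ["a", "b"]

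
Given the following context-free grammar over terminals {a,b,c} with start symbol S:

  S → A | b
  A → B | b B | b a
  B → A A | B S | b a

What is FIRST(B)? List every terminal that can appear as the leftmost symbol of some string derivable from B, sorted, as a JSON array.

FIRST sets, iterate to fixpoint:
round 1:
  A via A→b B: +{b}
  B via B→A A: +{b}
  S via S→A: +{b}
  S: {b}  A: {b}  B: {b}
round 2: done
  S: {b}  A: {b}  B: {b}

FIRST(B) = ["b"]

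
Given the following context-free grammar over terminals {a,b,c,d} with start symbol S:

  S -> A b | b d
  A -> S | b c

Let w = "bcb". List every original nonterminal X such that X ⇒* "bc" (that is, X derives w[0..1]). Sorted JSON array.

CNF form of G:
  S -> A T0 | T0 T2
  A -> A T0 | T0 T1 | T0 T2
  T0 -> b
  T1 -> c
  T2 -> d

CYK table (by increasing span), restricted to cells inside w[0..1]:
  [0..0]={T0}  "b"  orig:{}
  [1..1]={T1}  "c"  orig:{}
  [0..1]={A}  "bc"

Original NTs in T[0,1] deriving "bc": ["A"]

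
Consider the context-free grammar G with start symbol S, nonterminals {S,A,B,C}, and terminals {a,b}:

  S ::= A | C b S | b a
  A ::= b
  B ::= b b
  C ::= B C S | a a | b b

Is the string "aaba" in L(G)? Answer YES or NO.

Convert to CNF:
  S -> C X3 | T0 T1 | b
  A -> b
  B -> T0 T0
  C -> B X2 | T0 T0 | T1 T1
  T0 -> b
  T1 -> a
  X2 -> C S
  X3 -> T0 S

CYK table (by increasing span):
  [0..0]={T1}  "a"  orig:{}
  [1..1]={T1}  "a"  orig:{}
  [2..2]={A,S,T0}  "b"  orig:{A,S}
  [3..3]={T1}  "a"  orig:{}
  [0..1]={C}  "aa"
  [1..2]=∅  "ab"
  [2..3]={S}  "ba"
  [0..2]={X2}  "aab"  orig:{}
  [1..3]=∅  "aba"
  [0..3]={X2}  "aaba"  orig:{}

S ∉ T[0,3] ⇒ NO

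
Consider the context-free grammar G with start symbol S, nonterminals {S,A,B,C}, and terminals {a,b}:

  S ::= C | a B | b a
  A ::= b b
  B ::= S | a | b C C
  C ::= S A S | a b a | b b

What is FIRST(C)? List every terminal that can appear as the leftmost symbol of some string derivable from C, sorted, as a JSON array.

FIRST sets, iterate to fixpoint:
iter 1:
  A via A→b b: +{b}
  B via B→a: +{a}
  B via B→b C C: +{b}
  C via C→a b a: +{a}
  C via C→b b: +{b}
  S via S→C: +{a,b}
  S: {a,b}  A: {b}  B: {a,b}  C: {a,b}
iter 2: — fixpoint
  S: {a,b}  A: {b}  B: {a,b}  C: {a,b}

FIRST(C) = ["a", "b"]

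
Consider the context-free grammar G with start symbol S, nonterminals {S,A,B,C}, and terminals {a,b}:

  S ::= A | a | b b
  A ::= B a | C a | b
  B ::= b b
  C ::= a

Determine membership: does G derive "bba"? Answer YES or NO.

Convert to CNF:
  S -> B T0 | C T0 | T1 T1 | a | b
  A -> B T0 | C T0 | b
  B -> T1 T1
  C -> a
  T0 -> a
  T1 -> b

CYK table (by increasing span):
  T[0,0] 'b' = {A,S,T1}  orig:{A,S}
  T[1,1] 'b' = {A,S,T1}  orig:{A,S}
  T[2,2] 'a' = {C,S,T0}  orig:{C,S}
  T[0,1] 'bb' = {B,S}
  T[1,2] 'ba' = ∅
  T[0,2] 'bba' = {A,S}

S ∈ T[0,2] ⇒ YES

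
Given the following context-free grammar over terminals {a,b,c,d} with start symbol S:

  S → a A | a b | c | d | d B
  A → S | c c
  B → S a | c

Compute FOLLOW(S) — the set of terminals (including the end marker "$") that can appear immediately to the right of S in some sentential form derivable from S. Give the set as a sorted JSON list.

FIRST sets, iterate to fixpoint:
pass 1:
  A via A→c c: +{c}
  B via B→c: +{c}
  S via S→a A: +{a}
  S via S→c: +{c}
  S via S→d: +{d}
  S: {a,c,d}  A: {c}  B: {c}
pass 2:
  A via A→S: +{a,d}
  B via B→S a: +{a,d}
  S: {a,c,d}  A: {a,c,d}  B: {a,c,d}
pass 3: — fixpoint
  S: {a,c,d}  A: {a,c,d}  B: {a,c,d}

FOLLOW sets:
seed FOLLOW(S) with $
pass 1:
  B→S a: FOLLOW(S) ⊇ FIRST(a) = {a}; new: +{a}
  S→a A: FOLLOW(A) ⊇ FOLLOW(S) ⊇ {$,a}; new: +{$,a}
  S→d B: FOLLOW(B) ⊇ FOLLOW(S) ⊇ {$,a}; new: +{$,a}
  S: {$,a}  A: {$,a}  B: {$,a}
pass 2: (no change)
  S: {$,a}  A: {$,a}  B: {$,a}

FOLLOW(S) = ["$", "a"]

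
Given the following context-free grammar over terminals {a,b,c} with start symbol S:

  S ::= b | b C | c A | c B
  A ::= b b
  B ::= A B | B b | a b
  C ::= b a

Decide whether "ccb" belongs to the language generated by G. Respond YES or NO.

CNF form of G:
  S -> T0 C | T2 A | T2 B | b
  A -> T0 T0
  B -> A B | B T0 | T1 T0
  C -> T0 T1
  T0 -> b
  T1 -> a
  T2 -> c

CYK table (by increasing span):
  T[0,0] 'c' = {T2}  orig:{}
  T[1,1] 'c' = {T2}  orig:{}
  T[2,2] 'b' = {S,T0}  orig:{S}
  T[0,1] 'cc' = ∅
  T[1,2] 'cb' = ∅
  T[0,2] 'ccb' = ∅

S ∉ T[0,2] ⇒ NO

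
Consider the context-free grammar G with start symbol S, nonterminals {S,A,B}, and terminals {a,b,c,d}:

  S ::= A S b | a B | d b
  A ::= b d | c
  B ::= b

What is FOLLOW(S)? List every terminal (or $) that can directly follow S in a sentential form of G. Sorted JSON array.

FIRST iteration:
[1]
  A via A→b d: +{b}
  A via A→c: +{c}
  B via B→b: +{b}
  S via S→A S b: +{b,c}
  S via S→a B: +{a}
  S via S→d b: +{d}
  S: {a,b,c,d}  A: {b,c}  B: {b}
[2] (stable)
  S: {a,b,c,d}  A: {b,c}  B: {b}

FOLLOW iteration:
seed FOLLOW(S) with $
pass 1:
  S→A S b: FOLLOW(A) ⊇ FIRST(S) = {a,b,c,d}; new: +{a,b,c,d}
  S→A S b: FOLLOW(S) ⊇ FIRST(b) = {b}; new: +{b}
  S→a B: FOLLOW(B) ⊇ FOLLOW(S) ⊇ {$,b}; new: +{$,b}
  FOLLOW(S)={$,b}  FOLLOW(A)={a,b,c,d}  FOLLOW(B)={$,b}
pass 2: (no change)
  FOLLOW(S)={$,b}  FOLLOW(A)={a,b,c,d}  FOLLOW(B)={$,b}

FOLLOW(S) = ["$", "b"]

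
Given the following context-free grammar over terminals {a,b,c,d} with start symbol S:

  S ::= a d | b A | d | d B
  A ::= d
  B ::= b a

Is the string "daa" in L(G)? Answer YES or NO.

CNF form of G:
  S -> T0 A | T1 T2 | T2 B | d
  A -> d
  B -> T0 T1
  T0 -> b
  T1 -> a
  T2 -> d

Fill CYK table bottom-up:
  [0..0]={A,S,T2}  "d"  orig:{A,S}
  [1..1]={T1}  "a"  orig:{}
  [2..2]={T1}  "a"  orig:{}
  [0..1]=∅  "da"
  [1..2]=∅  "aa"
  [0..2]=∅  "daa"

S ∉ T[0,2] ⇒ NO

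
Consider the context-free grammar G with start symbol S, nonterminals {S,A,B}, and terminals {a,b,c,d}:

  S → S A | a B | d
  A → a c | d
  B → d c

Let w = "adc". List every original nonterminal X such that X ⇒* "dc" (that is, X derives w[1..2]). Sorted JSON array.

Convert to CNF:
  S -> S A | T0 B | d
  A -> T0 T1 | d
  B -> T2 T1
  T0 -> a
  T1 -> c
  T2 -> d

Fill CYK table bottom-up (cells [i..j] with 1 ≤ i ≤ j ≤ 2 only):
  cell(1,1) d: {A,S,T2}  orig:{A,S}
  cell(2,2) c: {T1}  orig:{}
  cell(1,2) dc: {B}

Original NTs in T[1,2] deriving "dc": ["B"]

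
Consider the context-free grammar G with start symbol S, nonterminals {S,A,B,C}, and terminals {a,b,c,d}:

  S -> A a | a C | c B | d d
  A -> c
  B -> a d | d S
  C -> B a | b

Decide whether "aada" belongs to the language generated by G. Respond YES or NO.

CNF form of G:
  S -> A T0 | T0 C | T1 T1 | T2 B
  A -> c
  B -> T0 T1 | T1 S
  C -> B T0 | b
  T0 -> a
  T1 -> d
  T2 -> c

CYK table (by increasing span):
  T[0,0] 'a' = {T0}  orig:{}
  T[1,1] 'a' = {T0}  orig:{}
  T[2,2] 'd' = {T1}  orig:{}
  T[3,3] 'a' = {T0}  orig:{}
  T[0,1] 'aa' = ∅
  T[1,2] 'ad' = {B}
  T[2,3] 'da' = ∅
  T[0,2] 'aad' = ∅
  T[1,3] 'ada' = {C}
  T[0,3] 'aada' = {S}

S ∈ T[0,3] ⇒ YES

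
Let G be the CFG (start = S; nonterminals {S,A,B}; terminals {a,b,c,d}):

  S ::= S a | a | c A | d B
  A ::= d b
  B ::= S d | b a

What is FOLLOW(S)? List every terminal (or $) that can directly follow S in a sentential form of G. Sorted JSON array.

FIRST sets, iterate to fixpoint:
round 1:
  A via A→d b: +{d}
  B via B→b a: +{b}
  S via S→a: +{a}
  S via S→c A: +{c}
  S via S→d B: +{d}
  FIRST[S]={a,c,d}  FIRST[A]={d}  FIRST[B]={b}
round 2:
  B via B→S d: +{a,c,d}
  FIRST[S]={a,c,d}  FIRST[A]={d}  FIRST[B]={a,b,c,d}
round 3: done
  FIRST[S]={a,c,d}  FIRST[A]={d}  FIRST[B]={a,b,c,d}

FOLLOW iteration:
initialize: $ ∈ FOLLOW(S)
pass 1:
  B→S d: FOLLOW(S) ⊇ FIRST(d) = {d}; new: +{d}
  S→S a: FOLLOW(S) ⊇ FIRST(a) = {a}; new: +{a}
  S→c A: FOLLOW(A) ⊇ FOLLOW(S) ⊇ {$,a,d}; new: +{$,a,d}
  S→d B: FOLLOW(B) ⊇ FOLLOW(S) ⊇ {$,a,d}; new: +{$,a,d}
  S: {$,a,d}  A: {$,a,d}  B: {$,a,d}
pass 2: — fixpoint
  S: {$,a,d}  A: {$,a,d}  B: {$,a,d}

FOLLOW(S) = ["$", "a", "d"]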